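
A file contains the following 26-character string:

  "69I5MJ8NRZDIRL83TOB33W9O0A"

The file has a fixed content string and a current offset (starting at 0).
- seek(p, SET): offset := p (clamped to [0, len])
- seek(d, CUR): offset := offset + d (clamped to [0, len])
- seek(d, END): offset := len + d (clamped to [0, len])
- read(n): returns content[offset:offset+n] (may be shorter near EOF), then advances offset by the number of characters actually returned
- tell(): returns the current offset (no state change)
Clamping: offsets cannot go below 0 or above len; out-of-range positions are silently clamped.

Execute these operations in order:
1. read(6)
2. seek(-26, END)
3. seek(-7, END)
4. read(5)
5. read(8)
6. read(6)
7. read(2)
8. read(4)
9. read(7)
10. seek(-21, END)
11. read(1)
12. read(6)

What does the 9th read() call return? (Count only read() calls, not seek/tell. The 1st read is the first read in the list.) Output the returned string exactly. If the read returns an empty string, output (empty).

After 1 (read(6)): returned '69I5MJ', offset=6
After 2 (seek(-26, END)): offset=0
After 3 (seek(-7, END)): offset=19
After 4 (read(5)): returned '33W9O', offset=24
After 5 (read(8)): returned '0A', offset=26
After 6 (read(6)): returned '', offset=26
After 7 (read(2)): returned '', offset=26
After 8 (read(4)): returned '', offset=26
After 9 (read(7)): returned '', offset=26
After 10 (seek(-21, END)): offset=5
After 11 (read(1)): returned 'J', offset=6
After 12 (read(6)): returned '8NRZDI', offset=12

Answer: 8NRZDI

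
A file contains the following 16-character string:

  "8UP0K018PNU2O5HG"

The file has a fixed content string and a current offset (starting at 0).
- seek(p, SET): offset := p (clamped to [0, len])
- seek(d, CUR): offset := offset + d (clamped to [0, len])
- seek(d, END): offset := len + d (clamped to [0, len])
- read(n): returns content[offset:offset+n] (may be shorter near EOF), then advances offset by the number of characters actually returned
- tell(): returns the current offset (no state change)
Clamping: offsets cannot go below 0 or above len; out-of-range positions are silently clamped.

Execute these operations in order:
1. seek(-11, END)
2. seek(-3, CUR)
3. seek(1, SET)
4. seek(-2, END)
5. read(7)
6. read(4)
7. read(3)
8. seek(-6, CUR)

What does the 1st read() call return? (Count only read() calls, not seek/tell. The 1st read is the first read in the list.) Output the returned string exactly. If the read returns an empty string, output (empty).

After 1 (seek(-11, END)): offset=5
After 2 (seek(-3, CUR)): offset=2
After 3 (seek(1, SET)): offset=1
After 4 (seek(-2, END)): offset=14
After 5 (read(7)): returned 'HG', offset=16
After 6 (read(4)): returned '', offset=16
After 7 (read(3)): returned '', offset=16
After 8 (seek(-6, CUR)): offset=10

Answer: HG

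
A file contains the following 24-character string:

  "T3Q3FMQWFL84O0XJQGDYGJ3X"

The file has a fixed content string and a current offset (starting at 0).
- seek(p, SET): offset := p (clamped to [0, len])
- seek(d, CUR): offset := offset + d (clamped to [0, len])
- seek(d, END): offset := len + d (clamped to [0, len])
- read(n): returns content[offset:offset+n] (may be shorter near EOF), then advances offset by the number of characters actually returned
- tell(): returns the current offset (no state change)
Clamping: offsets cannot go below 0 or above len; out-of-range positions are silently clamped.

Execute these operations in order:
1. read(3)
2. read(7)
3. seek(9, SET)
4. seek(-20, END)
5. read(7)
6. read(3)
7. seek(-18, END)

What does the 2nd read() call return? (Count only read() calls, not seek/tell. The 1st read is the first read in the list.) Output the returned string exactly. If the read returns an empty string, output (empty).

After 1 (read(3)): returned 'T3Q', offset=3
After 2 (read(7)): returned '3FMQWFL', offset=10
After 3 (seek(9, SET)): offset=9
After 4 (seek(-20, END)): offset=4
After 5 (read(7)): returned 'FMQWFL8', offset=11
After 6 (read(3)): returned '4O0', offset=14
After 7 (seek(-18, END)): offset=6

Answer: 3FMQWFL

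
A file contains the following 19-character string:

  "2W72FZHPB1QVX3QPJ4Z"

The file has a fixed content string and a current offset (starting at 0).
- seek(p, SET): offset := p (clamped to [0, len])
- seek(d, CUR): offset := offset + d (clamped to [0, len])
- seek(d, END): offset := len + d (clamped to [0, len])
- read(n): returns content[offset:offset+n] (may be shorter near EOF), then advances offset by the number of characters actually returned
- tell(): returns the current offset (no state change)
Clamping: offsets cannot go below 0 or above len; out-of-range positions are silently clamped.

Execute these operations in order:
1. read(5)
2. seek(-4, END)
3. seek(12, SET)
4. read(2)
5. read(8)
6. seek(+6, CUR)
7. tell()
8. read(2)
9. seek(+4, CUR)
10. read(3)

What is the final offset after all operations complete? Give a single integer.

Answer: 19

Derivation:
After 1 (read(5)): returned '2W72F', offset=5
After 2 (seek(-4, END)): offset=15
After 3 (seek(12, SET)): offset=12
After 4 (read(2)): returned 'X3', offset=14
After 5 (read(8)): returned 'QPJ4Z', offset=19
After 6 (seek(+6, CUR)): offset=19
After 7 (tell()): offset=19
After 8 (read(2)): returned '', offset=19
After 9 (seek(+4, CUR)): offset=19
After 10 (read(3)): returned '', offset=19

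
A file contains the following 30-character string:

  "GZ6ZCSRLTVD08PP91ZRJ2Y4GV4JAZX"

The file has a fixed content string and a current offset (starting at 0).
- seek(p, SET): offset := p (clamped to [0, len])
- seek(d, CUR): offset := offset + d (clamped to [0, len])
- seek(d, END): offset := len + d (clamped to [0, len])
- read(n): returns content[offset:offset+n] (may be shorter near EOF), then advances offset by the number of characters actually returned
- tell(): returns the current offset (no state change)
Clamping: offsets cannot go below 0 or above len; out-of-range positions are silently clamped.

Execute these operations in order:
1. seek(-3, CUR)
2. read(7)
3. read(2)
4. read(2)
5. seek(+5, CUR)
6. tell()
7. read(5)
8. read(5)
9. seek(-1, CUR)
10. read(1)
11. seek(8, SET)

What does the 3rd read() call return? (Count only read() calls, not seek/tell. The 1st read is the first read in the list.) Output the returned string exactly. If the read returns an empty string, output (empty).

Answer: VD

Derivation:
After 1 (seek(-3, CUR)): offset=0
After 2 (read(7)): returned 'GZ6ZCSR', offset=7
After 3 (read(2)): returned 'LT', offset=9
After 4 (read(2)): returned 'VD', offset=11
After 5 (seek(+5, CUR)): offset=16
After 6 (tell()): offset=16
After 7 (read(5)): returned '1ZRJ2', offset=21
After 8 (read(5)): returned 'Y4GV4', offset=26
After 9 (seek(-1, CUR)): offset=25
After 10 (read(1)): returned '4', offset=26
After 11 (seek(8, SET)): offset=8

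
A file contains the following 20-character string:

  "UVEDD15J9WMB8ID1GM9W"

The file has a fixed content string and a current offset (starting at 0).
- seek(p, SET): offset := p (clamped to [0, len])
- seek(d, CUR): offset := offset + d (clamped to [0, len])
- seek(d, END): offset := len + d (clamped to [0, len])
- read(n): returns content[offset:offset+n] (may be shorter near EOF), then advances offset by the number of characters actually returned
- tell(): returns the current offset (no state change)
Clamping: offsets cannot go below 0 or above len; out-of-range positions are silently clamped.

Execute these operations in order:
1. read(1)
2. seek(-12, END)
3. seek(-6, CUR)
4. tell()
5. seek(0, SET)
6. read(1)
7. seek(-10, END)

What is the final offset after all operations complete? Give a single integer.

Answer: 10

Derivation:
After 1 (read(1)): returned 'U', offset=1
After 2 (seek(-12, END)): offset=8
After 3 (seek(-6, CUR)): offset=2
After 4 (tell()): offset=2
After 5 (seek(0, SET)): offset=0
After 6 (read(1)): returned 'U', offset=1
After 7 (seek(-10, END)): offset=10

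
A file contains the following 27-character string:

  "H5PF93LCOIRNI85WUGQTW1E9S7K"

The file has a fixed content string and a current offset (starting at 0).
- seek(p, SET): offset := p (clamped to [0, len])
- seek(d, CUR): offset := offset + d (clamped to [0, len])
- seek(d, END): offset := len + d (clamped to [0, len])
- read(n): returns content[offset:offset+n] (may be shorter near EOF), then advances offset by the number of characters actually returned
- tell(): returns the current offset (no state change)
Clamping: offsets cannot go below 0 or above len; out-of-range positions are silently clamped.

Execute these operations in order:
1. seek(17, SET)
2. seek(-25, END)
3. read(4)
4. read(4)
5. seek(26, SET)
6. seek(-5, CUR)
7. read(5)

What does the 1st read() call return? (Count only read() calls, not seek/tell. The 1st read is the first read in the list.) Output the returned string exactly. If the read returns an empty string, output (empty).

After 1 (seek(17, SET)): offset=17
After 2 (seek(-25, END)): offset=2
After 3 (read(4)): returned 'PF93', offset=6
After 4 (read(4)): returned 'LCOI', offset=10
After 5 (seek(26, SET)): offset=26
After 6 (seek(-5, CUR)): offset=21
After 7 (read(5)): returned '1E9S7', offset=26

Answer: PF93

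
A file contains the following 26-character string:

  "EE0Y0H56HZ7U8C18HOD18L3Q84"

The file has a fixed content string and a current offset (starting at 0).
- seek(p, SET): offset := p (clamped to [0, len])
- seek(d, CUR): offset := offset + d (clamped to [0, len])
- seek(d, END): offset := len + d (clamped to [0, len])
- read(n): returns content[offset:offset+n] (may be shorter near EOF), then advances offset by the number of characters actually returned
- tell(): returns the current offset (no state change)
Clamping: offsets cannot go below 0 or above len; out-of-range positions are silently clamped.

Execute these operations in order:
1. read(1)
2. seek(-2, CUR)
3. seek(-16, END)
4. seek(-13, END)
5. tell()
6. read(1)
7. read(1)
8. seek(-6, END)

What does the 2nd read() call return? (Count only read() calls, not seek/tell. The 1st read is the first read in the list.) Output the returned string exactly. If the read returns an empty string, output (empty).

Answer: C

Derivation:
After 1 (read(1)): returned 'E', offset=1
After 2 (seek(-2, CUR)): offset=0
After 3 (seek(-16, END)): offset=10
After 4 (seek(-13, END)): offset=13
After 5 (tell()): offset=13
After 6 (read(1)): returned 'C', offset=14
After 7 (read(1)): returned '1', offset=15
After 8 (seek(-6, END)): offset=20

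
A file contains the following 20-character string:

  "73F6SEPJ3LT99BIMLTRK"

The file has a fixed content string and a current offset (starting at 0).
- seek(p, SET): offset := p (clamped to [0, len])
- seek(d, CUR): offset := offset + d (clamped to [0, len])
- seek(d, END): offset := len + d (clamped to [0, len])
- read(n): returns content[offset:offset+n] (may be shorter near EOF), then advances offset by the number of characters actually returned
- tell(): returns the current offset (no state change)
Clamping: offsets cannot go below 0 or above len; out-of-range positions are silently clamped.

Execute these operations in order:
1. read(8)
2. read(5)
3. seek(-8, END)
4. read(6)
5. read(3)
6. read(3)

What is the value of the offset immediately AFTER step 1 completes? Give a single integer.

After 1 (read(8)): returned '73F6SEPJ', offset=8

Answer: 8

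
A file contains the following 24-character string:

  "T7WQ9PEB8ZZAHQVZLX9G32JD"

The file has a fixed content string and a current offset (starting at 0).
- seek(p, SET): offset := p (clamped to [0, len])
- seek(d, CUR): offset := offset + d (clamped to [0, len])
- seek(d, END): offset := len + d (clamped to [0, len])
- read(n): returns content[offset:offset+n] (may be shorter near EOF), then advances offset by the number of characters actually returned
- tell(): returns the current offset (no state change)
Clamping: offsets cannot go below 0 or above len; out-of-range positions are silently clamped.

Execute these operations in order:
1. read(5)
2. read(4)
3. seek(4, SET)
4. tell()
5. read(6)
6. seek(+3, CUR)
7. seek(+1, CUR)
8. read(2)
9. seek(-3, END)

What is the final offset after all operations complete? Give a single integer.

After 1 (read(5)): returned 'T7WQ9', offset=5
After 2 (read(4)): returned 'PEB8', offset=9
After 3 (seek(4, SET)): offset=4
After 4 (tell()): offset=4
After 5 (read(6)): returned '9PEB8Z', offset=10
After 6 (seek(+3, CUR)): offset=13
After 7 (seek(+1, CUR)): offset=14
After 8 (read(2)): returned 'VZ', offset=16
After 9 (seek(-3, END)): offset=21

Answer: 21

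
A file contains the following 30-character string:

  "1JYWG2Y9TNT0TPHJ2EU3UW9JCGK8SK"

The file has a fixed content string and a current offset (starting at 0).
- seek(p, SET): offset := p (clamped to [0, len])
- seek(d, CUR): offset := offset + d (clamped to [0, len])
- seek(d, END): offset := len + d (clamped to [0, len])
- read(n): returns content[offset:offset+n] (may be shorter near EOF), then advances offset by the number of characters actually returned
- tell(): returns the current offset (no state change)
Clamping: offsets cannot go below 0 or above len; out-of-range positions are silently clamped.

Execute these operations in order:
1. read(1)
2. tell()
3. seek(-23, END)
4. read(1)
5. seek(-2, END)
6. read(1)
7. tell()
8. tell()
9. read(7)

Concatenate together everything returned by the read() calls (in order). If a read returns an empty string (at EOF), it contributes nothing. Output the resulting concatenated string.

After 1 (read(1)): returned '1', offset=1
After 2 (tell()): offset=1
After 3 (seek(-23, END)): offset=7
After 4 (read(1)): returned '9', offset=8
After 5 (seek(-2, END)): offset=28
After 6 (read(1)): returned 'S', offset=29
After 7 (tell()): offset=29
After 8 (tell()): offset=29
After 9 (read(7)): returned 'K', offset=30

Answer: 19SK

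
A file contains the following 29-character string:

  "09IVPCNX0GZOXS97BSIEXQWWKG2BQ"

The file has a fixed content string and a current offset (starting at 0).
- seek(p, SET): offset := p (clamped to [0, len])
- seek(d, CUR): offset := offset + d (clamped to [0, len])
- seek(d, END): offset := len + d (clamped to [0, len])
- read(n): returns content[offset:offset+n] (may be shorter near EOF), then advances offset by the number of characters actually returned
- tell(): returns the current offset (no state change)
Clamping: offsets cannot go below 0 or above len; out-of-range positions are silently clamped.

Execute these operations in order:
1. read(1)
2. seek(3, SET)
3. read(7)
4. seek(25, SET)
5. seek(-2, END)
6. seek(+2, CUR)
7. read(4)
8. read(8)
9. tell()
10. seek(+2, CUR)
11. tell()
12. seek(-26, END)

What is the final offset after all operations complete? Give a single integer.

After 1 (read(1)): returned '0', offset=1
After 2 (seek(3, SET)): offset=3
After 3 (read(7)): returned 'VPCNX0G', offset=10
After 4 (seek(25, SET)): offset=25
After 5 (seek(-2, END)): offset=27
After 6 (seek(+2, CUR)): offset=29
After 7 (read(4)): returned '', offset=29
After 8 (read(8)): returned '', offset=29
After 9 (tell()): offset=29
After 10 (seek(+2, CUR)): offset=29
After 11 (tell()): offset=29
After 12 (seek(-26, END)): offset=3

Answer: 3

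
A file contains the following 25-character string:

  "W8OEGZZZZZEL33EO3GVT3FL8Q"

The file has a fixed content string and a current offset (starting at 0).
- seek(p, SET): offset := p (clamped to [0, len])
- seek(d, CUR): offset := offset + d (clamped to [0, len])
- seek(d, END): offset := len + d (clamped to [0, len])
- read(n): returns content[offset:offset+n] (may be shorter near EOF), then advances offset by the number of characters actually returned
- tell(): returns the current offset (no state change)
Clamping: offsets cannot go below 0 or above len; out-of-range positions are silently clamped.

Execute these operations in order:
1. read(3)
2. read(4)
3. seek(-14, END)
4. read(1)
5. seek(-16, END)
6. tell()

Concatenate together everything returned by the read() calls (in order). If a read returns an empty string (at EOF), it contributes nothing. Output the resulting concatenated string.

After 1 (read(3)): returned 'W8O', offset=3
After 2 (read(4)): returned 'EGZZ', offset=7
After 3 (seek(-14, END)): offset=11
After 4 (read(1)): returned 'L', offset=12
After 5 (seek(-16, END)): offset=9
After 6 (tell()): offset=9

Answer: W8OEGZZL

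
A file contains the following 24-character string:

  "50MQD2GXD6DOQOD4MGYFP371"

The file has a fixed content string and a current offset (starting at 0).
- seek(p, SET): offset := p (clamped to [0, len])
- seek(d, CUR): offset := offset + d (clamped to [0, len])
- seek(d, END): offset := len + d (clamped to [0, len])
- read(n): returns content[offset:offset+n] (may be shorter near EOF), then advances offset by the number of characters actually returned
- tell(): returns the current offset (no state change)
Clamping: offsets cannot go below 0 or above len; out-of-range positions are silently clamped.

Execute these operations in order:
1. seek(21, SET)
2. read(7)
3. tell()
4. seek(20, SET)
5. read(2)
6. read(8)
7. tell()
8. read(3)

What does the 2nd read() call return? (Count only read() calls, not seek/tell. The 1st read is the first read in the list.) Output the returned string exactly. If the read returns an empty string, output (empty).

After 1 (seek(21, SET)): offset=21
After 2 (read(7)): returned '371', offset=24
After 3 (tell()): offset=24
After 4 (seek(20, SET)): offset=20
After 5 (read(2)): returned 'P3', offset=22
After 6 (read(8)): returned '71', offset=24
After 7 (tell()): offset=24
After 8 (read(3)): returned '', offset=24

Answer: P3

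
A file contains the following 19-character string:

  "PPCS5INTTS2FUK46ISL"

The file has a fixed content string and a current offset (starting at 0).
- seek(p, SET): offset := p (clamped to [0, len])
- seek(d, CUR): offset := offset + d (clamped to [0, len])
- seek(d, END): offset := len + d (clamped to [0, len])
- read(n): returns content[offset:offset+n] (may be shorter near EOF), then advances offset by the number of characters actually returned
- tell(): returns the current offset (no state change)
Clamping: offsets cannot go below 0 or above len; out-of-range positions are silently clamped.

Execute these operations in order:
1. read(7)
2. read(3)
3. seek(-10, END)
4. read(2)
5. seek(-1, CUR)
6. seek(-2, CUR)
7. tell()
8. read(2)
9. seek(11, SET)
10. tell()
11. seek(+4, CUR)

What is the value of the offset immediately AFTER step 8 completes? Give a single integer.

After 1 (read(7)): returned 'PPCS5IN', offset=7
After 2 (read(3)): returned 'TTS', offset=10
After 3 (seek(-10, END)): offset=9
After 4 (read(2)): returned 'S2', offset=11
After 5 (seek(-1, CUR)): offset=10
After 6 (seek(-2, CUR)): offset=8
After 7 (tell()): offset=8
After 8 (read(2)): returned 'TS', offset=10

Answer: 10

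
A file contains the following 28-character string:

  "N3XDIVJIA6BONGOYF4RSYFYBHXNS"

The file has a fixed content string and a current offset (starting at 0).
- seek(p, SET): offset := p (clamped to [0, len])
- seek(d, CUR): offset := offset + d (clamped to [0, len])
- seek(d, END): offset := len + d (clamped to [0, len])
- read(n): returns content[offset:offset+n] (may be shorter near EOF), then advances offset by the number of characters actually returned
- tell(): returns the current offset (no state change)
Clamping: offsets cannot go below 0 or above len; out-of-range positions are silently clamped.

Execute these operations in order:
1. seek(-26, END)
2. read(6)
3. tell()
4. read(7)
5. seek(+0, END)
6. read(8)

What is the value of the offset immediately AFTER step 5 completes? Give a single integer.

Answer: 28

Derivation:
After 1 (seek(-26, END)): offset=2
After 2 (read(6)): returned 'XDIVJI', offset=8
After 3 (tell()): offset=8
After 4 (read(7)): returned 'A6BONGO', offset=15
After 5 (seek(+0, END)): offset=28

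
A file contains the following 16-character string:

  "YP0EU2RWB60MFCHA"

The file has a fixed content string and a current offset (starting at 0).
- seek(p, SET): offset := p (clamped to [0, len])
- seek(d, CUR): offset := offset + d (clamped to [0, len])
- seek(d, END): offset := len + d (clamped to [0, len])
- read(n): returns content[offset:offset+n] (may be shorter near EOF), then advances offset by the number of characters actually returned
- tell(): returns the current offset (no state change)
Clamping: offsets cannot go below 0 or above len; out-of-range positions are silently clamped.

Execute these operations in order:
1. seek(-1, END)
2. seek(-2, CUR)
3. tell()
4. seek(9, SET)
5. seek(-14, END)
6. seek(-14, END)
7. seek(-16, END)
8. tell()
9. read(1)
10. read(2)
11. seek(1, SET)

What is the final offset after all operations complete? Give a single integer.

Answer: 1

Derivation:
After 1 (seek(-1, END)): offset=15
After 2 (seek(-2, CUR)): offset=13
After 3 (tell()): offset=13
After 4 (seek(9, SET)): offset=9
After 5 (seek(-14, END)): offset=2
After 6 (seek(-14, END)): offset=2
After 7 (seek(-16, END)): offset=0
After 8 (tell()): offset=0
After 9 (read(1)): returned 'Y', offset=1
After 10 (read(2)): returned 'P0', offset=3
After 11 (seek(1, SET)): offset=1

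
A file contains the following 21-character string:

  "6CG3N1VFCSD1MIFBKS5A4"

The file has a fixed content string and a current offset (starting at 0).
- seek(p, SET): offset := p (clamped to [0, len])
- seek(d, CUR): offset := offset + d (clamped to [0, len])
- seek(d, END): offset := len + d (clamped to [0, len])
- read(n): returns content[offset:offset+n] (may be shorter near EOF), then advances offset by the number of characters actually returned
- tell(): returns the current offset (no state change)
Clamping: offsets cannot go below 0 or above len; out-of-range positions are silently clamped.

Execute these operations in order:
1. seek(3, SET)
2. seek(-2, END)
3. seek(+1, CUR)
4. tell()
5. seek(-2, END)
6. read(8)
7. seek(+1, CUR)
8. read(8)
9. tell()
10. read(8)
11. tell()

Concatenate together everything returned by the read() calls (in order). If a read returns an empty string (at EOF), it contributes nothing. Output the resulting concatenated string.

Answer: A4

Derivation:
After 1 (seek(3, SET)): offset=3
After 2 (seek(-2, END)): offset=19
After 3 (seek(+1, CUR)): offset=20
After 4 (tell()): offset=20
After 5 (seek(-2, END)): offset=19
After 6 (read(8)): returned 'A4', offset=21
After 7 (seek(+1, CUR)): offset=21
After 8 (read(8)): returned '', offset=21
After 9 (tell()): offset=21
After 10 (read(8)): returned '', offset=21
After 11 (tell()): offset=21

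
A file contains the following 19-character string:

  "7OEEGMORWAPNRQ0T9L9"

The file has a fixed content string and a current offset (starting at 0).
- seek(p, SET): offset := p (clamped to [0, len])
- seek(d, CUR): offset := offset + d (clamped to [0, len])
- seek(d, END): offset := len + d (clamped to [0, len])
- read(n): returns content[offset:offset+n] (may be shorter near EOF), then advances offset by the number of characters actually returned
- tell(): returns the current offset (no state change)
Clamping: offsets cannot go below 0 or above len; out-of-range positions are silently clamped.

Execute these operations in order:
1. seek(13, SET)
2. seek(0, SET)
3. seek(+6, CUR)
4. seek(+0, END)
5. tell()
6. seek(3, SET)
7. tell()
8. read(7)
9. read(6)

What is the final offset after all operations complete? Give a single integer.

Answer: 16

Derivation:
After 1 (seek(13, SET)): offset=13
After 2 (seek(0, SET)): offset=0
After 3 (seek(+6, CUR)): offset=6
After 4 (seek(+0, END)): offset=19
After 5 (tell()): offset=19
After 6 (seek(3, SET)): offset=3
After 7 (tell()): offset=3
After 8 (read(7)): returned 'EGMORWA', offset=10
After 9 (read(6)): returned 'PNRQ0T', offset=16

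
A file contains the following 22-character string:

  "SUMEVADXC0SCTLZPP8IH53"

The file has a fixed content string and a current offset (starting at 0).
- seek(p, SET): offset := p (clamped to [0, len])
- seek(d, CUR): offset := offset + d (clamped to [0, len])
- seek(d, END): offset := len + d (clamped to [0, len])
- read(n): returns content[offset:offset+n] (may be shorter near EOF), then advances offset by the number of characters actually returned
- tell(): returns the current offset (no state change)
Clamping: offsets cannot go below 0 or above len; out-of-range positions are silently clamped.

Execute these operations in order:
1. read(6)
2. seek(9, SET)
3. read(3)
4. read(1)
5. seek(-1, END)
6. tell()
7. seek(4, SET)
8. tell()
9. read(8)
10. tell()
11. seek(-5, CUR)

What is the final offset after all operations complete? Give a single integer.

Answer: 7

Derivation:
After 1 (read(6)): returned 'SUMEVA', offset=6
After 2 (seek(9, SET)): offset=9
After 3 (read(3)): returned '0SC', offset=12
After 4 (read(1)): returned 'T', offset=13
After 5 (seek(-1, END)): offset=21
After 6 (tell()): offset=21
After 7 (seek(4, SET)): offset=4
After 8 (tell()): offset=4
After 9 (read(8)): returned 'VADXC0SC', offset=12
After 10 (tell()): offset=12
After 11 (seek(-5, CUR)): offset=7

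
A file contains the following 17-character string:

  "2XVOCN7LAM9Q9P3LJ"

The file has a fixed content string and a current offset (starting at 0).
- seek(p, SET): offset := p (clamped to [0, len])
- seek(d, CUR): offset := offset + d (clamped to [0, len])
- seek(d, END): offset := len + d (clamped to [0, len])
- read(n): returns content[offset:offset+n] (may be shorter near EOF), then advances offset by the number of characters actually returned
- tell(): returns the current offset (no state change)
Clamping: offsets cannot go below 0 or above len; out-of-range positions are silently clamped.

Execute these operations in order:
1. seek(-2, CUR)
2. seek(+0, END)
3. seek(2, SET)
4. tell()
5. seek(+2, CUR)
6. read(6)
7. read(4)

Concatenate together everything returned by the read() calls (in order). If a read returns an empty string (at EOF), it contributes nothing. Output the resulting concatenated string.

After 1 (seek(-2, CUR)): offset=0
After 2 (seek(+0, END)): offset=17
After 3 (seek(2, SET)): offset=2
After 4 (tell()): offset=2
After 5 (seek(+2, CUR)): offset=4
After 6 (read(6)): returned 'CN7LAM', offset=10
After 7 (read(4)): returned '9Q9P', offset=14

Answer: CN7LAM9Q9P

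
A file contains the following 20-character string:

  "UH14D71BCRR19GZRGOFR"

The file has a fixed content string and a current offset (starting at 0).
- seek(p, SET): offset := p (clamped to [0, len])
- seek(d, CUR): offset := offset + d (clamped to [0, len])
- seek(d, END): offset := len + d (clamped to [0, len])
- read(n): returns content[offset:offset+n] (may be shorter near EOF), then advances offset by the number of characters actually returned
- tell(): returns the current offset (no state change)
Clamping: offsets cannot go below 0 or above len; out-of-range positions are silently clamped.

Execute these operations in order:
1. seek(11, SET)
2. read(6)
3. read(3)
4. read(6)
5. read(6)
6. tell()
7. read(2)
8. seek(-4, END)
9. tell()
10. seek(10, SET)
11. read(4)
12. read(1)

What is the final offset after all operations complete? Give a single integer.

After 1 (seek(11, SET)): offset=11
After 2 (read(6)): returned '19GZRG', offset=17
After 3 (read(3)): returned 'OFR', offset=20
After 4 (read(6)): returned '', offset=20
After 5 (read(6)): returned '', offset=20
After 6 (tell()): offset=20
After 7 (read(2)): returned '', offset=20
After 8 (seek(-4, END)): offset=16
After 9 (tell()): offset=16
After 10 (seek(10, SET)): offset=10
After 11 (read(4)): returned 'R19G', offset=14
After 12 (read(1)): returned 'Z', offset=15

Answer: 15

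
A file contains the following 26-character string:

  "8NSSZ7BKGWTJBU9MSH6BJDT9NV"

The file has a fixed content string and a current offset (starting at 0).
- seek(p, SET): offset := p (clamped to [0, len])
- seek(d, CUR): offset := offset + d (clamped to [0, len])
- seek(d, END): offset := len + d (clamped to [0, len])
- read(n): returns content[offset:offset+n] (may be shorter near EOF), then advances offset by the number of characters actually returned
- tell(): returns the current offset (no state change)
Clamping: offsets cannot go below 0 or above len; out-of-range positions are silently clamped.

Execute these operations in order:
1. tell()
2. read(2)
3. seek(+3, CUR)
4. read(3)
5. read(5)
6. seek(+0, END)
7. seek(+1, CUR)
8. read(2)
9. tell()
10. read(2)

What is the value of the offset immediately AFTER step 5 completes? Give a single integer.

Answer: 13

Derivation:
After 1 (tell()): offset=0
After 2 (read(2)): returned '8N', offset=2
After 3 (seek(+3, CUR)): offset=5
After 4 (read(3)): returned '7BK', offset=8
After 5 (read(5)): returned 'GWTJB', offset=13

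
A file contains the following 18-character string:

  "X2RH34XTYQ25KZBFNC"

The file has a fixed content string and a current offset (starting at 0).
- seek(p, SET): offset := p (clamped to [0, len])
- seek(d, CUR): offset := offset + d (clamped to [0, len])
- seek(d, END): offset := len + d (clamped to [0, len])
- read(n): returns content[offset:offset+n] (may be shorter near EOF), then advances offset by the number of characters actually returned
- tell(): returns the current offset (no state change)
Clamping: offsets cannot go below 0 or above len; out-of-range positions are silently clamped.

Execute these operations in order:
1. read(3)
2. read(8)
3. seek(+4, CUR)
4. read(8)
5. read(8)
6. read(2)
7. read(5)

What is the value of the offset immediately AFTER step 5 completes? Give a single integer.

Answer: 18

Derivation:
After 1 (read(3)): returned 'X2R', offset=3
After 2 (read(8)): returned 'H34XTYQ2', offset=11
After 3 (seek(+4, CUR)): offset=15
After 4 (read(8)): returned 'FNC', offset=18
After 5 (read(8)): returned '', offset=18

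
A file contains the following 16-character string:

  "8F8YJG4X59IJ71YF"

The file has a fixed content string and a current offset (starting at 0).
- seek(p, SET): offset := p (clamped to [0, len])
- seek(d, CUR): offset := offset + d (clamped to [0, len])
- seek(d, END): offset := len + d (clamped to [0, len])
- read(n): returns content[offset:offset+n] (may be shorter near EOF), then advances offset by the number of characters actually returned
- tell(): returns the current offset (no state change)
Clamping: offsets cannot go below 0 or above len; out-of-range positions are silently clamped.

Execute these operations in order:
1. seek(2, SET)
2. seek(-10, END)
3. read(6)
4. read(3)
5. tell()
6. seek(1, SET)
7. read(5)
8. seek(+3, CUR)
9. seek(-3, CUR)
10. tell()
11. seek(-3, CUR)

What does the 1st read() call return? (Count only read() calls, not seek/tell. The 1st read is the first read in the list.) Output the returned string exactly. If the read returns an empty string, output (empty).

Answer: 4X59IJ

Derivation:
After 1 (seek(2, SET)): offset=2
After 2 (seek(-10, END)): offset=6
After 3 (read(6)): returned '4X59IJ', offset=12
After 4 (read(3)): returned '71Y', offset=15
After 5 (tell()): offset=15
After 6 (seek(1, SET)): offset=1
After 7 (read(5)): returned 'F8YJG', offset=6
After 8 (seek(+3, CUR)): offset=9
After 9 (seek(-3, CUR)): offset=6
After 10 (tell()): offset=6
After 11 (seek(-3, CUR)): offset=3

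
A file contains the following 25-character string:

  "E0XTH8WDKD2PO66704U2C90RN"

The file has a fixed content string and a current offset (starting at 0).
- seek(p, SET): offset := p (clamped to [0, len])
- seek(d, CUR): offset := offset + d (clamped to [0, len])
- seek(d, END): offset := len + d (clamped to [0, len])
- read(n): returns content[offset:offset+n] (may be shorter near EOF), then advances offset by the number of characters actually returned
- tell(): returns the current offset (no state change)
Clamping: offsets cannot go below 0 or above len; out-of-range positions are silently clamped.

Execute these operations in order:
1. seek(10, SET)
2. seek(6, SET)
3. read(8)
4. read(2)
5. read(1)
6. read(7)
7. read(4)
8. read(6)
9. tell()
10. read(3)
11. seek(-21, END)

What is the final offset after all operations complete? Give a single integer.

After 1 (seek(10, SET)): offset=10
After 2 (seek(6, SET)): offset=6
After 3 (read(8)): returned 'WDKD2PO6', offset=14
After 4 (read(2)): returned '67', offset=16
After 5 (read(1)): returned '0', offset=17
After 6 (read(7)): returned '4U2C90R', offset=24
After 7 (read(4)): returned 'N', offset=25
After 8 (read(6)): returned '', offset=25
After 9 (tell()): offset=25
After 10 (read(3)): returned '', offset=25
After 11 (seek(-21, END)): offset=4

Answer: 4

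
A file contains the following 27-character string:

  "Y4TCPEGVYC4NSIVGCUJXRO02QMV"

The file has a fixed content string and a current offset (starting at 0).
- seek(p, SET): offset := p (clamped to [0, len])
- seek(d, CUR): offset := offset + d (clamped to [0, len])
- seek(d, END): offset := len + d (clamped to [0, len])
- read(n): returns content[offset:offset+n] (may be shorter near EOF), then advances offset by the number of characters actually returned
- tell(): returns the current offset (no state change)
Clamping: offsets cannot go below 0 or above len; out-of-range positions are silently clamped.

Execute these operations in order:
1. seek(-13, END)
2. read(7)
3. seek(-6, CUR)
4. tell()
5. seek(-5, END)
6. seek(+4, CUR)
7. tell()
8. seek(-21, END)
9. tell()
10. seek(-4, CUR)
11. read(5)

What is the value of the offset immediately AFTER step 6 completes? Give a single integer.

After 1 (seek(-13, END)): offset=14
After 2 (read(7)): returned 'VGCUJXR', offset=21
After 3 (seek(-6, CUR)): offset=15
After 4 (tell()): offset=15
After 5 (seek(-5, END)): offset=22
After 6 (seek(+4, CUR)): offset=26

Answer: 26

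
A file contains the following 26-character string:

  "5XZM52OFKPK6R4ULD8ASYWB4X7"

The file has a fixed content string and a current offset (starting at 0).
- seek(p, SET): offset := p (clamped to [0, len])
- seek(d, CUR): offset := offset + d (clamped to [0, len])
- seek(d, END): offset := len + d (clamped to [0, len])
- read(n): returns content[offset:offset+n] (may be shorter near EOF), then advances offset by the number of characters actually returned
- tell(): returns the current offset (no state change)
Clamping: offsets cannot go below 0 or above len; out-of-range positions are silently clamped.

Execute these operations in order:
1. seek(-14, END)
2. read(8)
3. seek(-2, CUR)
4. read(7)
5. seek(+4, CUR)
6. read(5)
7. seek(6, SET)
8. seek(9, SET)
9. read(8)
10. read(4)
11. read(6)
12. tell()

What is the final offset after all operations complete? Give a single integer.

Answer: 26

Derivation:
After 1 (seek(-14, END)): offset=12
After 2 (read(8)): returned 'R4ULD8AS', offset=20
After 3 (seek(-2, CUR)): offset=18
After 4 (read(7)): returned 'ASYWB4X', offset=25
After 5 (seek(+4, CUR)): offset=26
After 6 (read(5)): returned '', offset=26
After 7 (seek(6, SET)): offset=6
After 8 (seek(9, SET)): offset=9
After 9 (read(8)): returned 'PK6R4ULD', offset=17
After 10 (read(4)): returned '8ASY', offset=21
After 11 (read(6)): returned 'WB4X7', offset=26
After 12 (tell()): offset=26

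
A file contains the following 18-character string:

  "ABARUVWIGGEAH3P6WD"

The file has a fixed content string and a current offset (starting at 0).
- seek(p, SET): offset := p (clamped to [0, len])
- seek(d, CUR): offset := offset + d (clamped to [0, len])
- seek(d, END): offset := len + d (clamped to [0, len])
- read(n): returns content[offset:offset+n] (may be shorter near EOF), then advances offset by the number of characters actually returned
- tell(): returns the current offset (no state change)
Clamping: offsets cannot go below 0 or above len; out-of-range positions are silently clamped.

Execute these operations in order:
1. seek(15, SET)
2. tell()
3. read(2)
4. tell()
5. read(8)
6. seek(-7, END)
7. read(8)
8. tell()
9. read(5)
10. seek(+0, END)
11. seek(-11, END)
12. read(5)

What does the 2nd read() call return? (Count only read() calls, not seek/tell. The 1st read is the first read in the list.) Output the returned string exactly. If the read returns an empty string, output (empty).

Answer: D

Derivation:
After 1 (seek(15, SET)): offset=15
After 2 (tell()): offset=15
After 3 (read(2)): returned '6W', offset=17
After 4 (tell()): offset=17
After 5 (read(8)): returned 'D', offset=18
After 6 (seek(-7, END)): offset=11
After 7 (read(8)): returned 'AH3P6WD', offset=18
After 8 (tell()): offset=18
After 9 (read(5)): returned '', offset=18
After 10 (seek(+0, END)): offset=18
After 11 (seek(-11, END)): offset=7
After 12 (read(5)): returned 'IGGEA', offset=12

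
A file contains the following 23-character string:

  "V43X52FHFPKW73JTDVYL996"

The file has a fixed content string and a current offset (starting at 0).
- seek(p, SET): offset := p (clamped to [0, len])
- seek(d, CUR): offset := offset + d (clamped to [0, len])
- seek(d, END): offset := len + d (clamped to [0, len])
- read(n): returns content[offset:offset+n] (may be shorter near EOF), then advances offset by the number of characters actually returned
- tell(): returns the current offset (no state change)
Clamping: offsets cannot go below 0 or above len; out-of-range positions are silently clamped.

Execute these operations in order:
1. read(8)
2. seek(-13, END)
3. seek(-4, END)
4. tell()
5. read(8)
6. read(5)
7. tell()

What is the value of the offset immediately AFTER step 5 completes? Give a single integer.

After 1 (read(8)): returned 'V43X52FH', offset=8
After 2 (seek(-13, END)): offset=10
After 3 (seek(-4, END)): offset=19
After 4 (tell()): offset=19
After 5 (read(8)): returned 'L996', offset=23

Answer: 23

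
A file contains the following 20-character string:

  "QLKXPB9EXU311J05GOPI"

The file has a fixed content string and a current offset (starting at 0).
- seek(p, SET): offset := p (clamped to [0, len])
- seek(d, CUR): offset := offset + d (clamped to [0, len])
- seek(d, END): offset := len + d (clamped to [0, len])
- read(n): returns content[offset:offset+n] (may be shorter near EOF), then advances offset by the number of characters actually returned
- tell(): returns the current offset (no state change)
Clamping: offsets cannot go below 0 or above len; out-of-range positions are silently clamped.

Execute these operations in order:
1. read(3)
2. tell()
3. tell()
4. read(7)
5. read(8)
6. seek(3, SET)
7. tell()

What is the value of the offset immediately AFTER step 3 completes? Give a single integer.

After 1 (read(3)): returned 'QLK', offset=3
After 2 (tell()): offset=3
After 3 (tell()): offset=3

Answer: 3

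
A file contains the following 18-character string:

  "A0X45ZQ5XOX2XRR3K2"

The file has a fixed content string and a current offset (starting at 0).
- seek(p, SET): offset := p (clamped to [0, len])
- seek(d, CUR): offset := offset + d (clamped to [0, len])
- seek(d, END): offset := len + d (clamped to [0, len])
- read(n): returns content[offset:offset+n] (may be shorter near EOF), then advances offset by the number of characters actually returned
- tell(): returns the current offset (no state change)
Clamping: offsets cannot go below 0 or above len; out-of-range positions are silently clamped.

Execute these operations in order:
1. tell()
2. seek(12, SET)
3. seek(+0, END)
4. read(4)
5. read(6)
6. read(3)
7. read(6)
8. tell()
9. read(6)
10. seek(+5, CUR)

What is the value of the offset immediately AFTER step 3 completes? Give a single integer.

After 1 (tell()): offset=0
After 2 (seek(12, SET)): offset=12
After 3 (seek(+0, END)): offset=18

Answer: 18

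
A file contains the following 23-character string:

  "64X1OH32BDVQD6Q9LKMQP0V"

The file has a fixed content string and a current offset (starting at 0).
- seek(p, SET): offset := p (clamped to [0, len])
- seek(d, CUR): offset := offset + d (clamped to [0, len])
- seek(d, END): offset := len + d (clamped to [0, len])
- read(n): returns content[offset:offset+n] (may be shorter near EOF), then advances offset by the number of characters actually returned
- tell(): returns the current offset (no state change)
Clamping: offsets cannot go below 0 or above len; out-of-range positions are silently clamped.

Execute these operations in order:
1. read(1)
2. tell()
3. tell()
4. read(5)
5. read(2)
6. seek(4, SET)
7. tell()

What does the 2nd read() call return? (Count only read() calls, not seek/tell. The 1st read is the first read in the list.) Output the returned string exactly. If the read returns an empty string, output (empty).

After 1 (read(1)): returned '6', offset=1
After 2 (tell()): offset=1
After 3 (tell()): offset=1
After 4 (read(5)): returned '4X1OH', offset=6
After 5 (read(2)): returned '32', offset=8
After 6 (seek(4, SET)): offset=4
After 7 (tell()): offset=4

Answer: 4X1OH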